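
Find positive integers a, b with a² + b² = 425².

We need a² + b² = 425² = 180625.
Trying: 297² + 304² = 88209 + 92416 = 180625 ✓

(297, 304, 425)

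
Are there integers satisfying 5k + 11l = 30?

Step 1: Compute gcd(5, 11).
gcd(5, 11) = 1

Step 2: Check divisibility.
Does 1 divide 30? 30 = 1 x 30, so yes.

By the theorem on linear Diophantine equations, 5k + 11l = 30 has integer solutions if and only if gcd(5, 11) divides 30. Since 1 | 30, solutions exist.

Yes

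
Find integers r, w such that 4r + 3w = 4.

Step 1: Check solvability.
gcd(4, 3) = 1
Since 1 divides 4, solutions exist.

Step 2: Apply extended Euclidean algorithm to find gcd.
We find integers such that 4*x0 + 3*y0 = 1

Step 3: Scale the particular solution.
Multiply by 4/1 = 4:
r = 4, w = -4

Step 4: Verify.
4*(4) + 3*(-4) = 4 = 4 ✓

r = 4, w = -4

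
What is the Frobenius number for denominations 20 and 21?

For two coprime denominations a and b, the Frobenius number (largest value not representable as a non-negative combination) is ab - a - b.
Here gcd(20, 21) = 1, so they are coprime.
F(20, 21) = 20·21 - 20 - 21 = 420 - 41 = 379

379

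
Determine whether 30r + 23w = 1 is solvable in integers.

Step 1: Compute gcd(30, 23).
gcd(30, 23) = 1

Step 2: Check divisibility.
Does 1 divide 1? 1 = 1 x 1, so yes.

By the theorem on linear Diophantine equations, 30r + 23w = 1 has integer solutions if and only if gcd(30, 23) divides 1. Since 1 | 1, solutions exist.

Yes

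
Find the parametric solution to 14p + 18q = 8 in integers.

Step 1: Compute gcd(14, 18) = 2.
Since 2 divides 8, solutions exist.

Step 2: Find a particular solution using extended Euclidean algorithm.
We get p₀ = 16, q₀ = -12.
Check: 14*16 + 18*-12 = 8 = 8 ✓

Step 3: Write the general solution.
p = 16 + (18/2)t = 16 + 9t
q = -12 - (14/2)t = -12 - 7t
for any integer t.

p = 16 + 9t, q = -12 - 7t for integer t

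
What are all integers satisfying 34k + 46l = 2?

Step 1: Compute gcd(34, 46) = 2.
Since 2 divides 2, solutions exist.

Step 2: Find a particular solution using extended Euclidean algorithm.
We get k₀ = -4, l₀ = 3.
Check: 34*-4 + 46*3 = 2 = 2 ✓

Step 3: Write the general solution.
k = -4 + (46/2)t = -4 + 23t
l = 3 - (34/2)t = 3 - 17t
for any integer t.

k = -4 + 23t, l = 3 - 17t for integer t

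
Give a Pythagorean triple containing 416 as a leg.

We need the other leg and hypotenuse such that 416² + x² = c².
Take x = 87, c = 425: 416² + 87² = 173056 + 7569 = 180625 = 425² ✓
Triple: (87, 416, 425)

(87, 416, 425)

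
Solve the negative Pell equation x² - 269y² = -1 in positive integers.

We need x² = 269y² - 1. Try successive y:
y = 1: x² = 269·1² - 1 = 268, not a perfect square
y = 2: x² = 269·2² - 1 = 1075, not a perfect square
y = 3: x² = 269·3² - 1 = 2420, not a perfect square
...
y = 5: x² = 269·5² - 1 = 6724 = 82² ✓
Check: 82² - 269·5² = 6724 - 6725 = -1 ✓

x = 82, y = 5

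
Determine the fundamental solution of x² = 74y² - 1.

We need x² = 74y² - 1. Try successive y:
y = 1: x² = 74·1² - 1 = 73, not a perfect square
y = 2: x² = 74·2² - 1 = 295, not a perfect square
y = 3: x² = 74·3² - 1 = 665, not a perfect square
...
y = 5: x² = 74·5² - 1 = 1849 = 43² ✓
Check: 43² - 74·5² = 1849 - 1850 = -1 ✓

x = 43, y = 5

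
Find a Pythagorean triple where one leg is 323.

We need the other leg and hypotenuse such that 323² + x² = c².
Take x = 36, c = 325: 323² + 36² = 104329 + 1296 = 105625 = 325² ✓
Triple: (323, 36, 325)

(323, 36, 325)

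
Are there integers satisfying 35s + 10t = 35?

Step 1: Compute gcd(35, 10).
gcd(35, 10) = 5

Step 2: Check divisibility.
Does 5 divide 35? 35 = 5 x 7, so yes.

By the theorem on linear Diophantine equations, 35s + 10t = 35 has integer solutions if and only if gcd(35, 10) divides 35. Since 5 | 35, solutions exist.

Yes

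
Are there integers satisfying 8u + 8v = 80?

Step 1: Compute gcd(8, 8).
gcd(8, 8) = 8

Step 2: Check divisibility.
Does 8 divide 80? 80 = 8 x 10, so yes.

By the theorem on linear Diophantine equations, 8u + 8v = 80 has integer solutions if and only if gcd(8, 8) divides 80. Since 8 | 80, solutions exist.

Yes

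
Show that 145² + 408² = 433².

Compute a² + b² = 145² + 408² = 21025 + 166464 = 187489
Compute c² = 433² = 187489
Since 187489 = 187489, confirmed.

Yes, it is a Pythagorean triple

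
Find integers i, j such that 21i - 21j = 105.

Step 1: Check solvability.
gcd(21, 21) = 21
Since 21 divides 105, solutions exist.

Step 2: Apply extended Euclidean algorithm to find gcd.
We find integers such that 21*x0 + 21*y0 = 21

Step 3: Scale the particular solution.
Multiply by 105/21 = 5:
i = 0, j = -5

Step 4: Verify.
21*(0) - 21*(-5) = 105 = 105 ✓

i = 0, j = -5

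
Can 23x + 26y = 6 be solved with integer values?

Step 1: Compute gcd(23, 26).
gcd(23, 26) = 1

Step 2: Check divisibility.
Does 1 divide 6? 6 = 1 x 6, so yes.

By the theorem on linear Diophantine equations, 23x + 26y = 6 has integer solutions if and only if gcd(23, 26) divides 6. Since 1 | 6, solutions exist.

Yes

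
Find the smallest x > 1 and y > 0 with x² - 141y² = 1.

We seek the smallest positive integers (x, y) with x² - 141y² = 1, i.e., x² = 141y² + 1.
Try successive y values:
y = 1: x² = 141·1² + 1 = 142, not a perfect square
y = 2: x² = 141·2² + 1 = 565, not a perfect square
y = 3: x² = 141·3² + 1 = 1270, not a perfect square
... continuing the search (or via continued fractions) ...
y = 8: x² = 141·8² + 1 = 9025, x = 95 ✓

Verify: 95² - 141·8² = 9025 - 9024 = 1 ✓

x = 95, y = 8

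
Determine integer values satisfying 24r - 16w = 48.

Step 1: Check solvability.
gcd(24, 16) = 8
Since 8 divides 48, solutions exist.

Step 2: Apply extended Euclidean algorithm to find gcd.
We find integers such that 24*x0 + 16*y0 = 8

Step 3: Scale the particular solution.
Multiply by 48/8 = 6:
r = 6, w = 6

Step 4: Verify.
24*(6) - 16*(6) = 48 = 48 ✓

r = 6, w = 6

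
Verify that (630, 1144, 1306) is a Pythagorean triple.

Compute a² + b² = 630² + 1144² = 396900 + 1308736 = 1705636
Compute c² = 1306² = 1705636
Since 1705636 = 1705636, confirmed.

Yes, it is a Pythagorean triple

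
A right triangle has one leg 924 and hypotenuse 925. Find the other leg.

a² = c² - b² = 855625 - 853776 = 1849
a = 43

43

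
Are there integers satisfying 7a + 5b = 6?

Step 1: Compute gcd(7, 5).
gcd(7, 5) = 1

Step 2: Check divisibility.
Does 1 divide 6? 6 = 1 x 6, so yes.

By the theorem on linear Diophantine equations, 7a + 5b = 6 has integer solutions if and only if gcd(7, 5) divides 6. Since 1 | 6, solutions exist.

Yes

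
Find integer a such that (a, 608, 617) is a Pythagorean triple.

a² = c² - b² = 617² - 608² = 380689 - 369664 = 11025
a = sqrt(11025) = 105

105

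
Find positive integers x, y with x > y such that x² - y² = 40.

Factor: x² - y² = (x+y)(x-y) = 40.
We need two factors of 40 with the same parity.
Use x+y = 20 and x-y = 2 (product 20·2 = 40).
Adding: 2x = 22, so x = 11.
Subtracting: 2y = 18, so y = 9.
Check: 11² - 9² = 121 - 81 = 40 ✓

x = 11, y = 9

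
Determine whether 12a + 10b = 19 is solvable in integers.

Step 1: Compute gcd(12, 10).
gcd(12, 10) = 2

Step 2: Check divisibility.
Does 2 divide 19? 19 = 2 x 9 + 1, so no.

By the theorem on linear Diophantine equations, 12a + 10b = 19 has integer solutions if and only if gcd(12, 10) divides 19. Since 2 does not divide 19, no solutions exist.

No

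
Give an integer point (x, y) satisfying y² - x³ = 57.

Try small integer x values and check whether x³ + 57 is a perfect square.
x = -2: x³ + 57 = -2³ + 57 = -8 + 57 = 49
Is 49 a perfect square? 7² = 49 ✓
So (x, y) = (-2, -7) is a solution.

x = -2, y = -7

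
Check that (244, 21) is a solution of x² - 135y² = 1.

Compute x² = 244² = 59536
Compute 135y² = 135·21² = 135·441 = 59535
x² - 135y² = 59536 - 59535 = 1
Since this equals 1, (244, 21) is a solution.

Yes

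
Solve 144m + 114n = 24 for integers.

Step 1: Check solvability.
gcd(144, 114) = 6
Since 6 divides 24, solutions exist.

Step 2: Apply extended Euclidean algorithm to find gcd.
We find integers such that 144*x0 + 114*y0 = 6

Step 3: Scale the particular solution.
Multiply by 24/6 = 4:
m = 16, n = -20

Step 4: Verify.
144*(16) + 114*(-20) = 24 = 24 ✓

m = 16, n = -20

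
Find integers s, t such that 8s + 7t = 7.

Step 1: Check solvability.
gcd(8, 7) = 1
Since 1 divides 7, solutions exist.

Step 2: Apply extended Euclidean algorithm to find gcd.
We find integers such that 8*x0 + 7*y0 = 1

Step 3: Scale the particular solution.
Multiply by 7/1 = 7:
s = 7, t = -7

Step 4: Verify.
8*(7) + 7*(-7) = 7 = 7 ✓

s = 7, t = -7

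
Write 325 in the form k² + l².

We need to find integers k, l > 0 such that k² + l² = 325.
Trying k = 1: l² = 325 - 1² = 325 - 1 = 324
l = 18
Check: 1² + 18² = 1 + 324 = 325 ✓

325 = 1² + 18²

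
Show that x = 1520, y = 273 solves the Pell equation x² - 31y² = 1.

Compute x² = 1520² = 2310400
Compute 31y² = 31·273² = 31·74529 = 2310399
x² - 31y² = 2310400 - 2310399 = 1
Since this equals 1, (1520, 273) is a solution.

Yes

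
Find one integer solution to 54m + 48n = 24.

Step 1: Check solvability.
gcd(54, 48) = 6
Since 6 divides 24, solutions exist.

Step 2: Apply extended Euclidean algorithm to find gcd.
We find integers such that 54*x0 + 48*y0 = 6

Step 3: Scale the particular solution.
Multiply by 24/6 = 4:
m = 4, n = -4

Step 4: Verify.
54*(4) + 48*(-4) = 24 = 24 ✓

m = 4, n = -4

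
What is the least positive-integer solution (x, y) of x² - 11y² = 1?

We seek the smallest positive integers (x, y) with x² - 11y² = 1, i.e., x² = 11y² + 1.
Try successive y values:
y = 1: x² = 11·1² + 1 = 12, not a perfect square
y = 2: x² = 11·2² + 1 = 45, not a perfect square
y = 3: x² = 11·3² + 1 = 100, x = 10 ✓

Verify: 10² - 11·3² = 100 - 99 = 1 ✓

x = 10, y = 3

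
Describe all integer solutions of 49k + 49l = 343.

Step 1: Compute gcd(49, 49) = 49.
Since 49 divides 343, solutions exist.

Step 2: Find a particular solution using extended Euclidean algorithm.
We get k₀ = 0, l₀ = 7.
Check: 49*0 + 49*7 = 343 = 343 ✓

Step 3: Write the general solution.
k = 0 + (49/49)t = 0 + 1t
l = 7 - (49/49)t = 7 - 1t
for any integer t.

k = 0 + 1t, l = 7 - 1t for integer t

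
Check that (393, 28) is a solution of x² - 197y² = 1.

Compute x² = 393² = 154449
Compute 197y² = 197·28² = 197·784 = 154448
x² - 197y² = 154449 - 154448 = 1
Since this equals 1, (393, 28) is a solution.

Yes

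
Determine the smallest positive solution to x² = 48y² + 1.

We seek the smallest positive integers (x, y) with x² - 48y² = 1, i.e., x² = 48y² + 1.
Try successive y values:
y = 1: x² = 48·1² + 1 = 49, x = 7 ✓

Verify: 7² - 48·1² = 49 - 48 = 1 ✓

x = 7, y = 1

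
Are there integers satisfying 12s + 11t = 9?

Step 1: Compute gcd(12, 11).
gcd(12, 11) = 1

Step 2: Check divisibility.
Does 1 divide 9? 9 = 1 x 9, so yes.

By the theorem on linear Diophantine equations, 12s + 11t = 9 has integer solutions if and only if gcd(12, 11) divides 9. Since 1 | 9, solutions exist.

Yes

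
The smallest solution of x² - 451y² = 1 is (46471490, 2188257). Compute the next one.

Solutions to x² - Dy² = 1 are generated by powers of (x₀ + y₀√D).
The next solution satisfies x₁ + y₁√451 = (x₀ + y₀√451)², giving:
x₁ = x₀² + 451y₀² = 46471490² + 451·2188257² = 2159599382820100 + 2159599382820099 = 4319198765640199
y₁ = 2x₀y₀ = 2·46471490·2188257 = 203383126585860

Verify: 4319198765640199² - 451·203383126585860² = 18655477977107818685718324759601 - 18655477977107818685718324759600 = 1 ✓

x = 4319198765640199, y = 203383126585860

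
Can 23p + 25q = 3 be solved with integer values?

Step 1: Compute gcd(23, 25).
gcd(23, 25) = 1

Step 2: Check divisibility.
Does 1 divide 3? 3 = 1 x 3, so yes.

By the theorem on linear Diophantine equations, 23p + 25q = 3 has integer solutions if and only if gcd(23, 25) divides 3. Since 1 | 3, solutions exist.

Yes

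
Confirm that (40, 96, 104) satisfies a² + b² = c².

Compute a² + b² = 40² + 96² = 1600 + 9216 = 10816
Compute c² = 104² = 10816
Since 10816 = 10816, confirmed.

Yes, it is a Pythagorean triple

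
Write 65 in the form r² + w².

We need to find integers r, w > 0 such that r² + w² = 65.
Trying r = 1: w² = 65 - 1² = 65 - 1 = 64
w = 8
Check: 1² + 8² = 1 + 64 = 65 ✓

65 = 1² + 8²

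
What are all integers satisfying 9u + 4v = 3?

Step 1: Compute gcd(9, 4) = 1.
Since 1 divides 3, solutions exist.

Step 2: Find a particular solution using extended Euclidean algorithm.
We get u₀ = 3, v₀ = -6.
Check: 9*3 + 4*-6 = 3 = 3 ✓

Step 3: Write the general solution.
u = 3 + (4/1)t = 3 + 4t
v = -6 - (9/1)t = -6 - 9t
for any integer t.

u = 3 + 4t, v = -6 - 9t for integer t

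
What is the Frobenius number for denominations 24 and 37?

For two coprime denominations a and b, the Frobenius number (largest value not representable as a non-negative combination) is ab - a - b.
Here gcd(24, 37) = 1, so they are coprime.
F(24, 37) = 24·37 - 24 - 37 = 888 - 61 = 827

827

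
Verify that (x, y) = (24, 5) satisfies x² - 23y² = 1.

Compute x² = 24² = 576
Compute 23y² = 23·5² = 23·25 = 575
x² - 23y² = 576 - 575 = 1
Since this equals 1, (24, 5) is a solution.

Yes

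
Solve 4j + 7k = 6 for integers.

Step 1: Check solvability.
gcd(4, 7) = 1
Since 1 divides 6, solutions exist.

Step 2: Apply extended Euclidean algorithm to find gcd.
We find integers such that 4*x0 + 7*y0 = 1

Step 3: Scale the particular solution.
Multiply by 6/1 = 6:
j = 12, k = -6

Step 4: Verify.
4*(12) + 7*(-6) = 6 = 6 ✓

j = 12, k = -6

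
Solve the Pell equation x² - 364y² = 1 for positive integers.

We seek the smallest positive integers (x, y) with x² - 364y² = 1, i.e., x² = 364y² + 1.
Try successive y values:
y = 1: x² = 364·1² + 1 = 365, not a perfect square
y = 2: x² = 364·2² + 1 = 1457, not a perfect square
y = 3: x² = 364·3² + 1 = 3277, not a perfect square
... continuing the search (or via continued fractions) ...
y = 259710: x² = 364·259710² + 1 = 24551539412401, x = 4954951 ✓

Verify: 4954951² - 364·259710² = 24551539412401 - 24551539412400 = 1 ✓

x = 4954951, y = 259710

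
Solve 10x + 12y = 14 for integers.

Step 1: Check solvability.
gcd(10, 12) = 2
Since 2 divides 14, solutions exist.

Step 2: Apply extended Euclidean algorithm to find gcd.
We find integers such that 10*x0 + 12*y0 = 2

Step 3: Scale the particular solution.
Multiply by 14/2 = 7:
x = -7, y = 7

Step 4: Verify.
10*(-7) + 12*(7) = 14 = 14 ✓

x = -7, y = 7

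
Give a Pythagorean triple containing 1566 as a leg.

We need the other leg and hypotenuse such that 1566² + x² = c².
Take x = 2280, c = 2766: 1566² + 2280² = 2452356 + 5198400 = 7650756 = 2766² ✓
Triple: (1566, 2280, 2766)

(1566, 2280, 2766)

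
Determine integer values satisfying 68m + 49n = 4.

Step 1: Check solvability.
gcd(68, 49) = 1
Since 1 divides 4, solutions exist.

Step 2: Apply extended Euclidean algorithm to find gcd.
We find integers such that 68*x0 + 49*y0 = 1

Step 3: Scale the particular solution.
Multiply by 4/1 = 4:
m = -72, n = 100

Step 4: Verify.
68*(-72) + 49*(100) = 4 = 4 ✓

m = -72, n = 100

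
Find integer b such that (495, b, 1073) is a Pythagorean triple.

b² = c² - a² = 1073² - 495² = 1151329 - 245025 = 906304
b = sqrt(906304) = 952

952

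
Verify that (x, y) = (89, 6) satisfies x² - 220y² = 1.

Compute x² = 89² = 7921
Compute 220y² = 220·6² = 220·36 = 7920
x² - 220y² = 7921 - 7920 = 1
Since this equals 1, (89, 6) is a solution.

Yes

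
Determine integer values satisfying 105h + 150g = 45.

Step 1: Check solvability.
gcd(105, 150) = 15
Since 15 divides 45, solutions exist.

Step 2: Apply extended Euclidean algorithm to find gcd.
We find integers such that 105*x0 + 150*y0 = 15

Step 3: Scale the particular solution.
Multiply by 45/15 = 3:
h = 9, g = -6

Step 4: Verify.
105*(9) + 150*(-6) = 45 = 45 ✓

h = 9, g = -6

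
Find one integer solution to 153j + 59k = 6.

Step 1: Check solvability.
gcd(153, 59) = 1
Since 1 divides 6, solutions exist.

Step 2: Apply extended Euclidean algorithm to find gcd.
We find integers such that 153*x0 + 59*y0 = 1

Step 3: Scale the particular solution.
Multiply by 6/1 = 6:
j = 162, k = -420

Step 4: Verify.
153*(162) + 59*(-420) = 6 = 6 ✓

j = 162, k = -420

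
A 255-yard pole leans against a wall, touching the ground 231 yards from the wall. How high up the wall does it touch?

The ladder, wall, and ground form a right triangle with hypotenuse 255 and one leg 231.
By the Pythagorean theorem: h² = 255² - 231² = 65025 - 53361 = 11664
h = √11664 = 108 yards

108 yards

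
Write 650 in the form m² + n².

We need to find integers m, n > 0 such that m² + n² = 650.
Trying m = 5: n² = 650 - 5² = 650 - 25 = 625
n = 25
Check: 5² + 25² = 25 + 625 = 650 ✓

650 = 5² + 25²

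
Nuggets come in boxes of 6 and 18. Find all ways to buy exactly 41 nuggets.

We need non-negative integers (x, y) with 6x + 18y = 41.
For each x in 0..6, check if 41 - 6x is a non-negative multiple of 18.
No x yields an integer y ≥ 0.

No solution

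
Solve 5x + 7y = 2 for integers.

Step 1: Check solvability.
gcd(5, 7) = 1
Since 1 divides 2, solutions exist.

Step 2: Apply extended Euclidean algorithm to find gcd.
We find integers such that 5*x0 + 7*y0 = 1

Step 3: Scale the particular solution.
Multiply by 2/1 = 2:
x = 6, y = -4

Step 4: Verify.
5*(6) + 7*(-4) = 2 = 2 ✓

x = 6, y = -4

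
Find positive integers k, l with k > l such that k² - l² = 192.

Factor: k² - l² = (k+l)(k-l) = 192.
We need two factors of 192 with the same parity.
Use k+l = 96 and k-l = 2 (product 96·2 = 192).
Adding: 2k = 98, so k = 49.
Subtracting: 2l = 94, so l = 47.
Check: 49² - 47² = 2401 - 2209 = 192 ✓

k = 49, l = 47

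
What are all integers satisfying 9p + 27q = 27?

Step 1: Compute gcd(9, 27) = 9.
Since 9 divides 27, solutions exist.

Step 2: Find a particular solution using extended Euclidean algorithm.
We get p₀ = 3, q₀ = 0.
Check: 9*3 + 27*0 = 27 = 27 ✓

Step 3: Write the general solution.
p = 3 + (27/9)t = 3 + 3t
q = 0 - (9/9)t = 0 - 1t
for any integer t.

p = 3 + 3t, q = 0 - 1t for integer t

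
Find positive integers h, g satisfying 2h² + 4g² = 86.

Try small values of h and check whether (86 - 2h²)/4 is a perfect square.
h = 5: 2·5² = 50, so 4g² = 86 - 50 = 36, giving g² = 9, g = 3.
Check: 2·5² + 4·3² = 50 + 36 = 86 ✓

h = 5, g = 3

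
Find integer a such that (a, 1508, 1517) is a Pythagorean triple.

a² = c² - b² = 1517² - 1508² = 2301289 - 2274064 = 27225
a = sqrt(27225) = 165

165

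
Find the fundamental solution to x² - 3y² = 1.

We seek the smallest positive integers (x, y) with x² - 3y² = 1, i.e., x² = 3y² + 1.
Try successive y values:
y = 1: x² = 3·1² + 1 = 4, x = 2 ✓

Verify: 2² - 3·1² = 4 - 3 = 1 ✓

x = 2, y = 1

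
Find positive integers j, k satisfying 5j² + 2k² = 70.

Try small values of j and check whether (70 - 5j²)/2 is a perfect square.
j = 2: 5·2² = 20, so 2k² = 70 - 20 = 50, giving k² = 25, k = 5.
Check: 5·2² + 2·5² = 20 + 50 = 70 ✓

j = 2, k = 5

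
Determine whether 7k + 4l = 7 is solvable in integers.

Step 1: Compute gcd(7, 4).
gcd(7, 4) = 1

Step 2: Check divisibility.
Does 1 divide 7? 7 = 1 x 7, so yes.

By the theorem on linear Diophantine equations, 7k + 4l = 7 has integer solutions if and only if gcd(7, 4) divides 7. Since 1 | 7, solutions exist.

Yes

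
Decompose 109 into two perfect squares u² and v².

We need to find integers u, v > 0 such that u² + v² = 109.
Trying u = 3: v² = 109 - 3² = 109 - 9 = 100
v = 10
Check: 3² + 10² = 9 + 100 = 109 ✓

109 = 3² + 10²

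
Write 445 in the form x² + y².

We need to find integers x, y > 0 such that x² + y² = 445.
Trying x = 2: y² = 445 - 2² = 445 - 4 = 441
y = 21
Check: 2² + 21² = 4 + 441 = 445 ✓

445 = 2² + 21²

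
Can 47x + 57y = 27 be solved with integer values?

Step 1: Compute gcd(47, 57).
gcd(47, 57) = 1

Step 2: Check divisibility.
Does 1 divide 27? 27 = 1 x 27, so yes.

By the theorem on linear Diophantine equations, 47x + 57y = 27 has integer solutions if and only if gcd(47, 57) divides 27. Since 1 | 27, solutions exist.

Yes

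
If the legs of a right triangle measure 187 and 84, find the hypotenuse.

c² = a² + b² = 187² + 84² = 34969 + 7056 = 42025
c = 205

205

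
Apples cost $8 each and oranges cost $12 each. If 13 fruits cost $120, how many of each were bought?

Let a = apples, o = oranges.
a + o = 13
8a + 12o = 120
Substitute o = 13 - a:
8a + 12(13 - a) = 120
(8 - 12)a = 120 - 156
-4a = -36
a = 9, o = 13 - 9 = 4

Apples: 9, Oranges: 4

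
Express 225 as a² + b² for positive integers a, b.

We need to find integers a, b > 0 such that a² + b² = 225.
Trying a = 9: b² = 225 - 9² = 225 - 81 = 144
b = 12
Check: 9² + 12² = 81 + 144 = 225 ✓

225 = 9² + 12²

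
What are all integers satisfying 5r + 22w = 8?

Step 1: Compute gcd(5, 22) = 1.
Since 1 divides 8, solutions exist.

Step 2: Find a particular solution using extended Euclidean algorithm.
We get r₀ = 72, w₀ = -16.
Check: 5*72 + 22*-16 = 8 = 8 ✓

Step 3: Write the general solution.
r = 72 + (22/1)t = 72 + 22t
w = -16 - (5/1)t = -16 - 5t
for any integer t.

r = 72 + 22t, w = -16 - 5t for integer t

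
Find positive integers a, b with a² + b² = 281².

We need a² + b² = 281² = 78961.
Trying: 231² + 160² = 53361 + 25600 = 78961 ✓

(231, 160, 281)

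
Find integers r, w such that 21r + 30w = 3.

Step 1: Check solvability.
gcd(21, 30) = 3
Since 3 divides 3, solutions exist.

Step 2: Apply extended Euclidean algorithm to find gcd.
We find integers such that 21*x0 + 30*y0 = 3

Step 3: Scale the particular solution.
Multiply by 3/3 = 1:
r = 3, w = -2

Step 4: Verify.
21*(3) + 30*(-2) = 3 = 3 ✓

r = 3, w = -2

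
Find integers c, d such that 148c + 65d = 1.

Step 1: Check solvability.
gcd(148, 65) = 1
Since 1 divides 1, solutions exist.

Step 2: Apply extended Euclidean algorithm to find gcd.
We find integers such that 148*x0 + 65*y0 = 1

Step 3: Scale the particular solution.
Multiply by 1/1 = 1:
c = -18, d = 41

Step 4: Verify.
148*(-18) + 65*(41) = 1 = 1 ✓

c = -18, d = 41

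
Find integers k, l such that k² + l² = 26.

We need to find integers k, l > 0 such that k² + l² = 26.
Trying k = 1: l² = 26 - 1² = 26 - 1 = 25
l = 5
Check: 1² + 5² = 1 + 25 = 26 ✓

26 = 1² + 5²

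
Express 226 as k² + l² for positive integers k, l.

We need to find integers k, l > 0 such that k² + l² = 226.
Trying k = 1: l² = 226 - 1² = 226 - 1 = 225
l = 15
Check: 1² + 15² = 1 + 225 = 226 ✓

226 = 1² + 15²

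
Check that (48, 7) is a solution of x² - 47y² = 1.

Compute x² = 48² = 2304
Compute 47y² = 47·7² = 47·49 = 2303
x² - 47y² = 2304 - 2303 = 1
Since this equals 1, (48, 7) is a solution.

Yes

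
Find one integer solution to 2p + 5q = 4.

Step 1: Check solvability.
gcd(2, 5) = 1
Since 1 divides 4, solutions exist.

Step 2: Apply extended Euclidean algorithm to find gcd.
We find integers such that 2*x0 + 5*y0 = 1

Step 3: Scale the particular solution.
Multiply by 4/1 = 4:
p = -8, q = 4

Step 4: Verify.
2*(-8) + 5*(4) = 4 = 4 ✓

p = -8, q = 4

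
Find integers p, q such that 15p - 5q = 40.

Step 1: Check solvability.
gcd(15, 5) = 5
Since 5 divides 40, solutions exist.

Step 2: Apply extended Euclidean algorithm to find gcd.
We find integers such that 15*x0 + 5*y0 = 5

Step 3: Scale the particular solution.
Multiply by 40/5 = 8:
p = 0, q = -8

Step 4: Verify.
15*(0) - 5*(-8) = 40 = 40 ✓

p = 0, q = -8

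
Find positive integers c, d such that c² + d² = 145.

Search for c with 145 - c² a perfect square.
c = 1: 145 - 1² = 145 - 1 = 144 = 12² ✓
So c = 1, d = 12.

c = 1, d = 12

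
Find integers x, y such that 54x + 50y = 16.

Step 1: Check solvability.
gcd(54, 50) = 2
Since 2 divides 16, solutions exist.

Step 2: Apply extended Euclidean algorithm to find gcd.
We find integers such that 54*x0 + 50*y0 = 2

Step 3: Scale the particular solution.
Multiply by 16/2 = 8:
x = -96, y = 104

Step 4: Verify.
54*(-96) + 50*(104) = 16 = 16 ✓

x = -96, y = 104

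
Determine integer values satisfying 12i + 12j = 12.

Step 1: Check solvability.
gcd(12, 12) = 12
Since 12 divides 12, solutions exist.

Step 2: Apply extended Euclidean algorithm to find gcd.
We find integers such that 12*x0 + 12*y0 = 12

Step 3: Scale the particular solution.
Multiply by 12/12 = 1:
i = 0, j = 1

Step 4: Verify.
12*(0) + 12*(1) = 12 = 12 ✓

i = 0, j = 1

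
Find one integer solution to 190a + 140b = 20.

Step 1: Check solvability.
gcd(190, 140) = 10
Since 10 divides 20, solutions exist.

Step 2: Apply extended Euclidean algorithm to find gcd.
We find integers such that 190*x0 + 140*y0 = 10

Step 3: Scale the particular solution.
Multiply by 20/10 = 2:
a = 6, b = -8

Step 4: Verify.
190*(6) + 140*(-8) = 20 = 20 ✓

a = 6, b = -8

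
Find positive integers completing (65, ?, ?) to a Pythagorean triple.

We need the other leg and hypotenuse such that 65² + x² = c².
Take x = 72, c = 97: 65² + 72² = 4225 + 5184 = 9409 = 97² ✓
Triple: (65, 72, 97)

(65, 72, 97)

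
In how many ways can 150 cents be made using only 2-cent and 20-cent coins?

We need non-negative integers (x, y) with 2x + 20y = 150.
For each x from 0 to 75, check if (150 - 2x) is a non-negative multiple of 20.
Solutions (x, y): (5,7), (15,6), (25,5), (35,4), ...
Count: 8

8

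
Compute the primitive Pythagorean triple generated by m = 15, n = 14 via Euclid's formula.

a = m² - n² = 225 - 196 = 29
b = 2mn = 2·15·14 = 420
c = m² + n² = 225 + 196 = 421
Verify: 29² + 420² = 841 + 176400 = 177241 = 421² ✓

(29, 420, 421)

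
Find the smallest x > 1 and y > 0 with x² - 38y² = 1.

We seek the smallest positive integers (x, y) with x² - 38y² = 1, i.e., x² = 38y² + 1.
Try successive y values:
y = 1: x² = 38·1² + 1 = 39, not a perfect square
y = 2: x² = 38·2² + 1 = 153, not a perfect square
y = 3: x² = 38·3² + 1 = 343, not a perfect square
... continuing the search (or via continued fractions) ...
y = 6: x² = 38·6² + 1 = 1369, x = 37 ✓

Verify: 37² - 38·6² = 1369 - 1368 = 1 ✓

x = 37, y = 6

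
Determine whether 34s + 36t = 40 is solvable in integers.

Step 1: Compute gcd(34, 36).
gcd(34, 36) = 2

Step 2: Check divisibility.
Does 2 divide 40? 40 = 2 x 20, so yes.

By the theorem on linear Diophantine equations, 34s + 36t = 40 has integer solutions if and only if gcd(34, 36) divides 40. Since 2 | 40, solutions exist.

Yes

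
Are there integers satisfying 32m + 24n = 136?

Step 1: Compute gcd(32, 24).
gcd(32, 24) = 8

Step 2: Check divisibility.
Does 8 divide 136? 136 = 8 x 17, so yes.

By the theorem on linear Diophantine equations, 32m + 24n = 136 has integer solutions if and only if gcd(32, 24) divides 136. Since 8 | 136, solutions exist.

Yes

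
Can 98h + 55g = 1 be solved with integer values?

Step 1: Compute gcd(98, 55).
gcd(98, 55) = 1

Step 2: Check divisibility.
Does 1 divide 1? 1 = 1 x 1, so yes.

By the theorem on linear Diophantine equations, 98h + 55g = 1 has integer solutions if and only if gcd(98, 55) divides 1. Since 1 | 1, solutions exist.

Yes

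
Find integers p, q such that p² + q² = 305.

We need to find integers p, q > 0 such that p² + q² = 305.
Trying p = 4: q² = 305 - 4² = 305 - 16 = 289
q = 17
Check: 4² + 17² = 16 + 289 = 305 ✓

305 = 4² + 17²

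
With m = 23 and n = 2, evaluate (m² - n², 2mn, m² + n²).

a = m² - n² = 529 - 4 = 525
b = 2mn = 2·23·2 = 92
c = m² + n² = 529 + 4 = 533
Verify: 525² + 92² = 275625 + 8464 = 284089 = 533² ✓

(525, 92, 533)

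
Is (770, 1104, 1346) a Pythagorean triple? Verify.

Compute a² + b² = 770² + 1104² = 592900 + 1218816 = 1811716
Compute c² = 1346² = 1811716
Since 1811716 = 1811716, confirmed.

Yes, it is a Pythagorean triple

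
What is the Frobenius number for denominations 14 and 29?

For two coprime denominations a and b, the Frobenius number (largest value not representable as a non-negative combination) is ab - a - b.
Here gcd(14, 29) = 1, so they are coprime.
F(14, 29) = 14·29 - 14 - 29 = 406 - 43 = 363

363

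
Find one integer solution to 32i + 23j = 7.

Step 1: Check solvability.
gcd(32, 23) = 1
Since 1 divides 7, solutions exist.

Step 2: Apply extended Euclidean algorithm to find gcd.
We find integers such that 32*x0 + 23*y0 = 1

Step 3: Scale the particular solution.
Multiply by 7/1 = 7:
i = -35, j = 49

Step 4: Verify.
32*(-35) + 23*(49) = 7 = 7 ✓

i = -35, j = 49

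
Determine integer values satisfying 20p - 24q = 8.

Step 1: Check solvability.
gcd(20, 24) = 4
Since 4 divides 8, solutions exist.

Step 2: Apply extended Euclidean algorithm to find gcd.
We find integers such that 20*x0 + 24*y0 = 4

Step 3: Scale the particular solution.
Multiply by 8/4 = 2:
p = -2, q = -2

Step 4: Verify.
20*(-2) - 24*(-2) = 8 = 8 ✓

p = -2, q = -2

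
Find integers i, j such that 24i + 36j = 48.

Step 1: Check solvability.
gcd(24, 36) = 12
Since 12 divides 48, solutions exist.

Step 2: Apply extended Euclidean algorithm to find gcd.
We find integers such that 24*x0 + 36*y0 = 12

Step 3: Scale the particular solution.
Multiply by 48/12 = 4:
i = -4, j = 4

Step 4: Verify.
24*(-4) + 36*(4) = 48 = 48 ✓

i = -4, j = 4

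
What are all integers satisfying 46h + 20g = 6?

Step 1: Compute gcd(46, 20) = 2.
Since 2 divides 6, solutions exist.

Step 2: Find a particular solution using extended Euclidean algorithm.
We get h₀ = -9, g₀ = 21.
Check: 46*-9 + 20*21 = 6 = 6 ✓

Step 3: Write the general solution.
h = -9 + (20/2)t = -9 + 10t
g = 21 - (46/2)t = 21 - 23t
for any integer t.

h = -9 + 10t, g = 21 - 23t for integer t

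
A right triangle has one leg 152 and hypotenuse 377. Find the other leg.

a² = c² - b² = 142129 - 23104 = 119025
a = 345

345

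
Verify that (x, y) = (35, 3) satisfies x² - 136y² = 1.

Compute x² = 35² = 1225
Compute 136y² = 136·3² = 136·9 = 1224
x² - 136y² = 1225 - 1224 = 1
Since this equals 1, (35, 3) is a solution.

Yes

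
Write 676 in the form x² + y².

We need to find integers x, y > 0 such that x² + y² = 676.
Trying x = 10: y² = 676 - 10² = 676 - 100 = 576
y = 24
Check: 10² + 24² = 100 + 576 = 676 ✓

676 = 10² + 24²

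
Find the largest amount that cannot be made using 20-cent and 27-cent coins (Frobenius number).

For two coprime denominations a and b, the Frobenius number (largest value not representable as a non-negative combination) is ab - a - b.
Here gcd(20, 27) = 1, so they are coprime.
F(20, 27) = 20·27 - 20 - 27 = 540 - 47 = 493

493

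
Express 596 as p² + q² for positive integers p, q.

We need to find integers p, q > 0 such that p² + q² = 596.
Trying p = 14: q² = 596 - 14² = 596 - 196 = 400
q = 20
Check: 14² + 20² = 196 + 400 = 596 ✓

596 = 14² + 20²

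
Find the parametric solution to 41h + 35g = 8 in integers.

Step 1: Compute gcd(41, 35) = 1.
Since 1 divides 8, solutions exist.

Step 2: Find a particular solution using extended Euclidean algorithm.
We get h₀ = 48, g₀ = -56.
Check: 41*48 + 35*-56 = 8 = 8 ✓

Step 3: Write the general solution.
h = 48 + (35/1)t = 48 + 35t
g = -56 - (41/1)t = -56 - 41t
for any integer t.

h = 48 + 35t, g = -56 - 41t for integer t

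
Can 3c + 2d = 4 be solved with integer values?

Step 1: Compute gcd(3, 2).
gcd(3, 2) = 1

Step 2: Check divisibility.
Does 1 divide 4? 4 = 1 x 4, so yes.

By the theorem on linear Diophantine equations, 3c + 2d = 4 has integer solutions if and only if gcd(3, 2) divides 4. Since 1 | 4, solutions exist.

Yes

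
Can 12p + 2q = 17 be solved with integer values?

Step 1: Compute gcd(12, 2).
gcd(12, 2) = 2

Step 2: Check divisibility.
Does 2 divide 17? 17 = 2 x 8 + 1, so no.

By the theorem on linear Diophantine equations, 12p + 2q = 17 has integer solutions if and only if gcd(12, 2) divides 17. Since 2 does not divide 17, no solutions exist.

No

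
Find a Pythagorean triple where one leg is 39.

We need the other leg and hypotenuse such that 39² + x² = c².
Take x = 760, c = 761: 39² + 760² = 1521 + 577600 = 579121 = 761² ✓
Triple: (39, 760, 761)

(39, 760, 761)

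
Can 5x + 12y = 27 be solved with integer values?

Step 1: Compute gcd(5, 12).
gcd(5, 12) = 1

Step 2: Check divisibility.
Does 1 divide 27? 27 = 1 x 27, so yes.

By the theorem on linear Diophantine equations, 5x + 12y = 27 has integer solutions if and only if gcd(5, 12) divides 27. Since 1 | 27, solutions exist.

Yes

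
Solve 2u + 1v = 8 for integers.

Step 1: Check solvability.
gcd(2, 1) = 1
Since 1 divides 8, solutions exist.

Step 2: Apply extended Euclidean algorithm to find gcd.
We find integers such that 2*x0 + 1*y0 = 1

Step 3: Scale the particular solution.
Multiply by 8/1 = 8:
u = 0, v = 8

Step 4: Verify.
2*(0) + 1*(8) = 8 = 8 ✓

u = 0, v = 8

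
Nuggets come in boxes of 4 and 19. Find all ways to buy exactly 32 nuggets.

We need non-negative integers (x, y) with 4x + 19y = 32.
For each x in 0..8, check if 32 - 4x is a non-negative multiple of 19.
x = 8: 19y = 0, y = 0 ✓

(8 boxes of 4, 0 boxes of 19)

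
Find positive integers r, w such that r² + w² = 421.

Search for r with 421 - r² a perfect square.
r = 14: 421 - 14² = 421 - 196 = 225 = 15² ✓
So r = 14, w = 15.

r = 14, w = 15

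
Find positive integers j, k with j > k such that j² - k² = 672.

Factor: j² - k² = (j+k)(j-k) = 672.
We need two factors of 672 with the same parity.
Use j+k = 336 and j-k = 2 (product 336·2 = 672).
Adding: 2j = 338, so j = 169.
Subtracting: 2k = 334, so k = 167.
Check: 169² - 167² = 28561 - 27889 = 672 ✓

j = 169, k = 167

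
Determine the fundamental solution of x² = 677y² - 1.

We need x² = 677y² - 1. Try successive y:
y = 1: x² = 677·1² - 1 = 676 = 26² ✓
Check: 26² - 677·1² = 676 - 677 = -1 ✓

x = 26, y = 1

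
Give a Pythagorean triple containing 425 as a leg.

We need the other leg and hypotenuse such that 425² + x² = c².
Take x = 168, c = 457: 425² + 168² = 180625 + 28224 = 208849 = 457² ✓
Triple: (425, 168, 457)

(425, 168, 457)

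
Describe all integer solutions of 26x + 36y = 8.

Step 1: Compute gcd(26, 36) = 2.
Since 2 divides 8, solutions exist.

Step 2: Find a particular solution using extended Euclidean algorithm.
We get x₀ = 28, y₀ = -20.
Check: 26*28 + 36*-20 = 8 = 8 ✓

Step 3: Write the general solution.
x = 28 + (36/2)t = 28 + 18t
y = -20 - (26/2)t = -20 - 13t
for any integer t.

x = 28 + 18t, y = -20 - 13t for integer t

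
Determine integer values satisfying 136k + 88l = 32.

Step 1: Check solvability.
gcd(136, 88) = 8
Since 8 divides 32, solutions exist.

Step 2: Apply extended Euclidean algorithm to find gcd.
We find integers such that 136*x0 + 88*y0 = 8

Step 3: Scale the particular solution.
Multiply by 32/8 = 4:
k = 8, l = -12

Step 4: Verify.
136*(8) + 88*(-12) = 32 = 32 ✓

k = 8, l = -12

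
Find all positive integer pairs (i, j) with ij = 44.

The positive divisors of 44 are: 1, 2, 4, 11, 22, 44.
Each divisor d gives the pair (d, 44/d):
(1, 44), (2, 22), (4, 11), (11, 4), (22, 2), (44, 1)

(1, 44), (2, 22), (4, 11), (11, 4), (22, 2), (44, 1)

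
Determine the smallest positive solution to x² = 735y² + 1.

We seek the smallest positive integers (x, y) with x² - 735y² = 1, i.e., x² = 735y² + 1.
Try successive y values:
y = 1: x² = 735·1² + 1 = 736, not a perfect square
y = 2: x² = 735·2² + 1 = 2941, not a perfect square
y = 3: x² = 735·3² + 1 = 6616, not a perfect square
... continuing the search (or via continued fractions) ...
y = 9: x² = 735·9² + 1 = 59536, x = 244 ✓

Verify: 244² - 735·9² = 59536 - 59535 = 1 ✓

x = 244, y = 9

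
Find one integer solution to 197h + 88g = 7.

Step 1: Check solvability.
gcd(197, 88) = 1
Since 1 divides 7, solutions exist.

Step 2: Apply extended Euclidean algorithm to find gcd.
We find integers such that 197*x0 + 88*y0 = 1

Step 3: Scale the particular solution.
Multiply by 7/1 = 7:
h = 147, g = -329

Step 4: Verify.
197*(147) + 88*(-329) = 7 = 7 ✓

h = 147, g = -329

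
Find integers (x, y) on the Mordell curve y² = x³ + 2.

Try small integer x values and check whether x³ + 2 is a perfect square.
x = -1: x³ + 2 = -1³ + 2 = -1 + 2 = 1
Is 1 a perfect square? 1² = 1 ✓
So (x, y) = (-1, 1) is a solution.

x = -1, y = 1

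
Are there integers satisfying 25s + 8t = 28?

Step 1: Compute gcd(25, 8).
gcd(25, 8) = 1

Step 2: Check divisibility.
Does 1 divide 28? 28 = 1 x 28, so yes.

By the theorem on linear Diophantine equations, 25s + 8t = 28 has integer solutions if and only if gcd(25, 8) divides 28. Since 1 | 28, solutions exist.

Yes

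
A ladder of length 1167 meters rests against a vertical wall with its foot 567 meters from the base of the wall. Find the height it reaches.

The ladder, wall, and ground form a right triangle with hypotenuse 1167 and one leg 567.
By the Pythagorean theorem: h² = 1167² - 567² = 1361889 - 321489 = 1040400
h = √1040400 = 1020 meters

1020 meters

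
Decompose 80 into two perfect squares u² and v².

We need to find integers u, v > 0 such that u² + v² = 80.
Trying u = 4: v² = 80 - 4² = 80 - 16 = 64
v = 8
Check: 4² + 8² = 16 + 64 = 80 ✓

80 = 4² + 8²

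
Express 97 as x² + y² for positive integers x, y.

We need to find integers x, y > 0 such that x² + y² = 97.
Trying x = 4: y² = 97 - 4² = 97 - 16 = 81
y = 9
Check: 4² + 9² = 16 + 81 = 97 ✓

97 = 4² + 9²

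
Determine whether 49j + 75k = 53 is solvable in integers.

Step 1: Compute gcd(49, 75).
gcd(49, 75) = 1

Step 2: Check divisibility.
Does 1 divide 53? 53 = 1 x 53, so yes.

By the theorem on linear Diophantine equations, 49j + 75k = 53 has integer solutions if and only if gcd(49, 75) divides 53. Since 1 | 53, solutions exist.

Yes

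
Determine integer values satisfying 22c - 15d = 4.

Step 1: Check solvability.
gcd(22, 15) = 1
Since 1 divides 4, solutions exist.

Step 2: Apply extended Euclidean algorithm to find gcd.
We find integers such that 22*x0 + 15*y0 = 1

Step 3: Scale the particular solution.
Multiply by 4/1 = 4:
c = -8, d = -12

Step 4: Verify.
22*(-8) - 15*(-12) = 4 = 4 ✓

c = -8, d = -12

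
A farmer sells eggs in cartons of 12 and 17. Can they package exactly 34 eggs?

We need non-negative a, b with 12a + 17b = 34.
gcd(12, 17) = 1 divides 34.
Try a = 0: 17b = 34 - 0 = 34, so b = 2.
One way: 0 cartons of 12 and 2 cartons of 17.

Yes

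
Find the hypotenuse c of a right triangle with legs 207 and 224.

c² = a² + b² = 207² + 224² = 42849 + 50176 = 93025
c = sqrt(93025) = 305

305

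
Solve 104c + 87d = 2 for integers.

Step 1: Check solvability.
gcd(104, 87) = 1
Since 1 divides 2, solutions exist.

Step 2: Apply extended Euclidean algorithm to find gcd.
We find integers such that 104*x0 + 87*y0 = 1

Step 3: Scale the particular solution.
Multiply by 2/1 = 2:
c = 82, d = -98

Step 4: Verify.
104*(82) + 87*(-98) = 2 = 2 ✓

c = 82, d = -98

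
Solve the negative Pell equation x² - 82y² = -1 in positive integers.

We need x² = 82y² - 1. Try successive y:
y = 1: x² = 82·1² - 1 = 81 = 9² ✓
Check: 9² - 82·1² = 81 - 82 = -1 ✓

x = 9, y = 1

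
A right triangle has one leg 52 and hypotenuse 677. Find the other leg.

a² = c² - b² = 458329 - 2704 = 455625
a = 675

675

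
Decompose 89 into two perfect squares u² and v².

We need to find integers u, v > 0 such that u² + v² = 89.
Trying u = 5: v² = 89 - 5² = 89 - 25 = 64
v = 8
Check: 5² + 8² = 25 + 64 = 89 ✓

89 = 5² + 8²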